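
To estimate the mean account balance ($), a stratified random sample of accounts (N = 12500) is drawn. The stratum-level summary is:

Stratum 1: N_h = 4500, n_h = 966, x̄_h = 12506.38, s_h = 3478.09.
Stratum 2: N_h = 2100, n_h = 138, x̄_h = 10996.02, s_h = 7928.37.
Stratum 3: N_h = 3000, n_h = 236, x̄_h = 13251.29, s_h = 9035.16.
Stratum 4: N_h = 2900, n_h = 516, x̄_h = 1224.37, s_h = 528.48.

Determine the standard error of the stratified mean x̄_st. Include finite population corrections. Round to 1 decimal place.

V̂(x̄_st) = Σ W_h² (1 − n_h/N_h) s_h²/n_h, with W_h = N_h/N and N = 12500:
  stratum 1: (4500/12500)²·(1 − 966/4500)·3478.09²/966 = 1274.57
  stratum 2: (2100/12500)²·(1 − 138/2100)·7928.37²/138 = 12011.2
  stratum 3: (3000/12500)²·(1 − 236/3000)·9035.16²/236 = 18356.9
  stratum 4: (2900/12500)²·(1 − 516/2900)·528.48²/516 = 23.9492
V̂(x̄_st) = 31666.6
SE(x̄_st) = √31666.6 = 177.951

SE(x̄_st) ≈ 178.0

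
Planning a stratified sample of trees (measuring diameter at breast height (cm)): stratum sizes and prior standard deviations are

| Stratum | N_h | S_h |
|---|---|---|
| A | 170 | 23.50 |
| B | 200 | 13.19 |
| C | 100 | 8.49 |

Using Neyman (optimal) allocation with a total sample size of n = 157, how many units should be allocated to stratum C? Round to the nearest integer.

Neyman allocation: n_h = n · N_h S_h / Σ N_i S_i, with n = 157.
  stratum A: N_h·S_h = 170·23.50 = 3995.00
  stratum B: N_h·S_h = 200·13.19 = 2638.00
  stratum C: N_h·S_h = 100·8.49 = 849.00
Σ N_h S_h = 7482.00
n for stratum C = 157·849.00/7482.00 = 17.815 → 18

18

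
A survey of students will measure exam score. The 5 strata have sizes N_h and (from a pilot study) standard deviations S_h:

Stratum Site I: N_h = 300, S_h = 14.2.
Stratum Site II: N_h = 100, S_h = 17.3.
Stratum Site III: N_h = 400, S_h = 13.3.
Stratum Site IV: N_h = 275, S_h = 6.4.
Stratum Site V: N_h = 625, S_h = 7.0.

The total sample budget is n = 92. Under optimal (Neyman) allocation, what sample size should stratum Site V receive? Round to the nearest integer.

Neyman allocation: n_h = n · N_h S_h / Σ N_i S_i, with n = 92.
  stratum Site I: N_h·S_h = 300·14.2 = 4260.00
  stratum Site II: N_h·S_h = 100·17.3 = 1730.00
  stratum Site III: N_h·S_h = 400·13.3 = 5320.00
  stratum Site IV: N_h·S_h = 275·6.4 = 1760.00
  stratum Site V: N_h·S_h = 625·7.0 = 4375.00
Σ N_h S_h = 17445.00
n for stratum Site V = 92·4375.00/17445.00 = 23.073 → 23

23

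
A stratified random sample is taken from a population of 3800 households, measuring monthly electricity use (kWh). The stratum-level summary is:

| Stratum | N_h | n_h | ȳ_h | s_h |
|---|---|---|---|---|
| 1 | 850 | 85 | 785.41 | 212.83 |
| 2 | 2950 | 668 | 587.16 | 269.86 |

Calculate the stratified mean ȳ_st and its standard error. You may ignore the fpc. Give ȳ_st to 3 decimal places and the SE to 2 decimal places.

ȳ_st ≈ 631.505, SE ≈ 9.61

ȳ_st = Σ W_h ȳ_h = (850·785.41 + 2950·587.16)/3800 = 631.50539
V̂(ȳ_st) = Σ W_h² s_h²/n_h, with W_h = N_h/N and N = 3800:
  stratum 1: (850/3800)²·212.83²/85 = 26.6635
  stratum 2: (2950/3800)²·269.86²/668 = 65.7018
V̂(ȳ_st) = 92.3653
SE(ȳ_st) = √92.3653 = 9.61069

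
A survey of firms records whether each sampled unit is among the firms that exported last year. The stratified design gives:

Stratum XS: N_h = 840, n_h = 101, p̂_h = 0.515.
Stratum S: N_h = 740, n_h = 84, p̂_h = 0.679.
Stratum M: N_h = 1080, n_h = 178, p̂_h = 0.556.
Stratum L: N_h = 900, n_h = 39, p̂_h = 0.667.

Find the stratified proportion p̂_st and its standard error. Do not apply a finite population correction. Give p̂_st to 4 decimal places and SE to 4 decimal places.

N = 3560; stratum weights W_h = N_h/N.
p̂_st = Σ W_h p̂_h = (840·0.515 + 740·0.679 + 1080·0.556 + 900·0.667)/3560 = 0.59996
V̂(p̂_st) = Σ W_h² p̂_h(1−p̂_h)/(n_h−1):
  stratum XS: (840/3560)²·0.515·0.485/100 = 0.000139062
  stratum S: (740/3560)²·0.679·0.321/83 = 0.000113465
  stratum M: (1080/3560)²·0.556·0.444/177 = 0.000128361
  stratum L: (900/3560)²·0.667·0.333/38 = 0.00037357
V̂(p̂_st) = 0.000754456; SE = √V̂ = 0.0274674

p̂_st ≈ 0.6000, SE ≈ 0.0275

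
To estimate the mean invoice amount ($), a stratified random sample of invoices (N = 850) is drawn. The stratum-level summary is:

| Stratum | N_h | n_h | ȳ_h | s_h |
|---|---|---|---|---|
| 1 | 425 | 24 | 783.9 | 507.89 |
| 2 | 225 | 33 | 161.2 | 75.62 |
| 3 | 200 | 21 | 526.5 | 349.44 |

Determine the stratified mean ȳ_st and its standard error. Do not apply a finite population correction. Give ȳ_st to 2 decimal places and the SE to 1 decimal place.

ȳ_st = Σ W_h ȳ_h = (425·783.9 + 225·161.2 + 200·526.5)/850 = 558.50294
V̂(ȳ_st) = Σ W_h² s_h²/n_h, with W_h = N_h/N and N = 850:
  stratum 1: (425/850)²·507.89²/24 = 2687
  stratum 2: (225/850)²·75.62²/33 = 12.1419
  stratum 3: (200/850)²·349.44²/21 = 321.92
V̂(ȳ_st) = 3021.06
SE(ȳ_st) = √3021.06 = 54.9642

ȳ_st ≈ 558.50, SE ≈ 55.0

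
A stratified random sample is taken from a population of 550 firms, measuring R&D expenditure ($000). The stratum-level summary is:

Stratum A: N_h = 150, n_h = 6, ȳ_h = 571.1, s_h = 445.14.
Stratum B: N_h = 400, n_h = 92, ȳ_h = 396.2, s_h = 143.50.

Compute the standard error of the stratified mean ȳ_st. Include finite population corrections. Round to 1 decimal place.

SE(ȳ_st) ≈ 49.5

V̂(ȳ_st) = Σ W_h² (1 − n_h/N_h) s_h²/n_h, with W_h = N_h/N and N = 550:
  stratum A: (150/550)²·(1 − 6/150)·445.14²/6 = 2358.14
  stratum B: (400/550)²·(1 − 92/400)·143.50²/92 = 91.1594
V̂(ȳ_st) = 2449.3
SE(ȳ_st) = √2449.3 = 49.4904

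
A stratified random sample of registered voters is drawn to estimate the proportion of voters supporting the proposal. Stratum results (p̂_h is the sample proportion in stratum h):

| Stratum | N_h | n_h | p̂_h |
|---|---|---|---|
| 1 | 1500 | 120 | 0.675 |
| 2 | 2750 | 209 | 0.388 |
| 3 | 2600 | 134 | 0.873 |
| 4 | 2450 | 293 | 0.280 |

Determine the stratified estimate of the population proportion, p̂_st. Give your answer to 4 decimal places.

N = 9300; stratum weights W_h = N_h/N.
p̂_st = Σ W_h p̂_h = (1500·0.675 + 2750·0.388 + 2600·0.873 + 2450·0.280)/9300 = 0.54143

p̂_st ≈ 0.5414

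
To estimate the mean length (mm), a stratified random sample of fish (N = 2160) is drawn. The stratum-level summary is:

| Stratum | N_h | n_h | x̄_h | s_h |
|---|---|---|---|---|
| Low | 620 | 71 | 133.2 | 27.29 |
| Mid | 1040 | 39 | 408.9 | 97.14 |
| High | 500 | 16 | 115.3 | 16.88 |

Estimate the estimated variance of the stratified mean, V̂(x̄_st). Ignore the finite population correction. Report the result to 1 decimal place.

V̂(x̄_st) = Σ W_h² s_h²/n_h, with W_h = N_h/N and N = 2160:
  stratum Low: (620/2160)²·27.29²/71 = 0.864221
  stratum Mid: (1040/2160)²·97.14²/39 = 56.0907
  stratum High: (500/2160)²·16.88²/16 = 0.95424
V̂(x̄_st) = 57.9091

V̂(x̄_st) ≈ 57.9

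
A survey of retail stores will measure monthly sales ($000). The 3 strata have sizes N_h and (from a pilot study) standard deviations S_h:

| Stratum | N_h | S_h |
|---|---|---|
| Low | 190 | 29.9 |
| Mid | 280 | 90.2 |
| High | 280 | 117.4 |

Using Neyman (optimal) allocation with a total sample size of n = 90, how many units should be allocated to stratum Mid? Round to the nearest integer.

36

Neyman allocation: n_h = n · N_h S_h / Σ N_i S_i, with n = 90.
  stratum Low: N_h·S_h = 190·29.9 = 5681.00
  stratum Mid: N_h·S_h = 280·90.2 = 25256.00
  stratum High: N_h·S_h = 280·117.4 = 32872.00
Σ N_h S_h = 63809.00
n for stratum Mid = 90·25256.00/63809.00 = 35.623 → 36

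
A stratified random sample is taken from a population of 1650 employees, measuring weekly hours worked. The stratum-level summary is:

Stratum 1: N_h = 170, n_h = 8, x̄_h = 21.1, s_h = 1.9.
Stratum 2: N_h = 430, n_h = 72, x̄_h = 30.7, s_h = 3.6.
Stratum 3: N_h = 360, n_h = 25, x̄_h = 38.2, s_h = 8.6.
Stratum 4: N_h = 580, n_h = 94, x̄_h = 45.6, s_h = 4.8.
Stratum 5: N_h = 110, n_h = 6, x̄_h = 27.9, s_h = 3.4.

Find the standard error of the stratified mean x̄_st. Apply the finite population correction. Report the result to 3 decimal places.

SE(x̄_st) ≈ 0.423

V̂(x̄_st) = Σ W_h² (1 − n_h/N_h) s_h²/n_h, with W_h = N_h/N and N = 1650:
  stratum 1: (170/1650)²·(1 − 8/170)·1.9²/8 = 0.00456471
  stratum 2: (430/1650)²·(1 − 72/430)·3.6²/72 = 0.0101779
  stratum 3: (360/1650)²·(1 − 25/360)·8.6²/25 = 0.13105
  stratum 4: (580/1650)²·(1 − 94/580)·4.8²/94 = 0.0253776
  stratum 5: (110/1650)²·(1 − 6/110)·3.4²/6 = 0.00809589
V̂(x̄_st) = 0.179266
SE(x̄_st) = √0.179266 = 0.423398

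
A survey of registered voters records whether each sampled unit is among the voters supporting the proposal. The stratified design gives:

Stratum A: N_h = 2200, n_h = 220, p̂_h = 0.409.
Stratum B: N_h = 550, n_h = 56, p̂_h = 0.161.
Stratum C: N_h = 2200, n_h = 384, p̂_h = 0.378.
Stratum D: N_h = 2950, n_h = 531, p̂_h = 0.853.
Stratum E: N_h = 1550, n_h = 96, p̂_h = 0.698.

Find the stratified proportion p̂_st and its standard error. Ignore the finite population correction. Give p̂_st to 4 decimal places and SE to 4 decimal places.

N = 9450; stratum weights W_h = N_h/N.
p̂_st = Σ W_h p̂_h = (2200·0.409 + 550·0.161 + 2200·0.378 + 2950·0.853 + 1550·0.698)/9450 = 0.57335
V̂(p̂_st) = Σ W_h² p̂_h(1−p̂_h)/(n_h−1):
  stratum A: (2200/9450)²·0.409·0.591/219 = 5.98203e-05
  stratum B: (550/9450)²·0.161·0.839/55 = 8.3193e-06
  stratum C: (2200/9450)²·0.378·0.622/383 = 3.32709e-05
  stratum D: (2950/9450)²·0.853·0.147/530 = 2.30553e-05
  stratum E: (1550/9450)²·0.698·0.302/95 = 5.96951e-05
V̂(p̂_st) = 0.000184161; SE = √V̂ = 0.0135706

p̂_st ≈ 0.5734, SE ≈ 0.0136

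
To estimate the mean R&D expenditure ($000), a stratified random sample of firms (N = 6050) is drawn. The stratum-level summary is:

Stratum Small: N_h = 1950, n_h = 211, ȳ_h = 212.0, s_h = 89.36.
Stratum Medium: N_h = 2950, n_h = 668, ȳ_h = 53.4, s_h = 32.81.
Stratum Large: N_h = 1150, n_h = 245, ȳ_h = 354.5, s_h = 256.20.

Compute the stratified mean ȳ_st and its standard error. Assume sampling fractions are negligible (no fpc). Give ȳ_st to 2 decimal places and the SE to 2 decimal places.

ȳ_st = Σ W_h ȳ_h = (1950·212.0 + 2950·53.4 + 1150·354.5)/6050 = 161.75289
V̂(ȳ_st) = Σ W_h² s_h²/n_h, with W_h = N_h/N and N = 6050:
  stratum Small: (1950/6050)²·89.36²/211 = 3.93154
  stratum Medium: (2950/6050)²·32.81²/668 = 0.38315
  stratum Large: (1150/6050)²·256.20²/245 = 9.68004
V̂(ȳ_st) = 13.9947
SE(ȳ_st) = √13.9947 = 3.74095

ȳ_st ≈ 161.75, SE ≈ 3.74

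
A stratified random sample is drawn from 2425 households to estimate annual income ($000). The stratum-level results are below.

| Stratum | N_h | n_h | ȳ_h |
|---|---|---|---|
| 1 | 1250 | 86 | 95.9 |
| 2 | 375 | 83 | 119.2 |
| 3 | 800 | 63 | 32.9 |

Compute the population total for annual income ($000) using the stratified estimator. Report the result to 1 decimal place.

τ̂_st = Σ N_h ȳ_h = 1250·95.9 + 375·119.2 + 800·32.9 = 190895.0

τ̂_st ≈ 190895.0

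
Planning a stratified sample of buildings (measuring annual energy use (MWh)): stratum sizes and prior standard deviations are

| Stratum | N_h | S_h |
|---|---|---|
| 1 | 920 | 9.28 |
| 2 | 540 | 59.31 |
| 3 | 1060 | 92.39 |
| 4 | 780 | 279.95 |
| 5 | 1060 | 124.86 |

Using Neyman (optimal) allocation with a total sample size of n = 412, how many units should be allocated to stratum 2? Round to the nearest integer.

Neyman allocation: n_h = n · N_h S_h / Σ N_i S_i, with n = 412.
  stratum 1: N_h·S_h = 920·9.28 = 8537.60
  stratum 2: N_h·S_h = 540·59.31 = 32027.40
  stratum 3: N_h·S_h = 1060·92.39 = 97933.40
  stratum 4: N_h·S_h = 780·279.95 = 218361.00
  stratum 5: N_h·S_h = 1060·124.86 = 132351.60
Σ N_h S_h = 489211.00
n for stratum 2 = 412·32027.40/489211.00 = 26.973 → 27

27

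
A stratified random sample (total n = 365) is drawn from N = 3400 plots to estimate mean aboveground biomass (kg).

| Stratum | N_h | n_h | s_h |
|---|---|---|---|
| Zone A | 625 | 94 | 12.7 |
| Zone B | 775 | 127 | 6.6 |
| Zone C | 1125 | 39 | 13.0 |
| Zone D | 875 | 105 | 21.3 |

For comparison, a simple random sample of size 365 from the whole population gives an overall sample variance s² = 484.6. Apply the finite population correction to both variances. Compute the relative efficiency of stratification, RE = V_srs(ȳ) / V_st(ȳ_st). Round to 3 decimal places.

V̂(ȳ_st) = Σ W_h² (1 − n_h/N_h) s_h²/n_h, with W_h = N_h/N and N = 3400:
  stratum Zone A: (625/3400)²·(1 − 94/625)·12.7²/94 = 0.0492602
  stratum Zone B: (775/3400)²·(1 − 127/775)·6.6²/127 = 0.0149006
  stratum Zone C: (1125/3400)²·(1 − 39/1125)·13.0²/39 = 0.45798
  stratum Zone D: (875/3400)²·(1 − 105/875)·21.3²/105 = 0.251832
V_st = 0.773973
V_srs = (1 − 365/3400)·484.6/365 = 1.18514
Relative efficiency = V_srs / V_st = 1.18514/0.773973 = 1.5312

RE ≈ 1.531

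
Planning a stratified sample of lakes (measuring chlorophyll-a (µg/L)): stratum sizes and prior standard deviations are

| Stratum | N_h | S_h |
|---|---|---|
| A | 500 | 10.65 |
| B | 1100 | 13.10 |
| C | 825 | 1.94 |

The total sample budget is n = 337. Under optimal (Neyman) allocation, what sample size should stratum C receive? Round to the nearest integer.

25

Neyman allocation: n_h = n · N_h S_h / Σ N_i S_i, with n = 337.
  stratum A: N_h·S_h = 500·10.65 = 5325.00
  stratum B: N_h·S_h = 1100·13.10 = 14410.00
  stratum C: N_h·S_h = 825·1.94 = 1600.50
Σ N_h S_h = 21335.50
n for stratum C = 337·1600.50/21335.50 = 25.280 → 25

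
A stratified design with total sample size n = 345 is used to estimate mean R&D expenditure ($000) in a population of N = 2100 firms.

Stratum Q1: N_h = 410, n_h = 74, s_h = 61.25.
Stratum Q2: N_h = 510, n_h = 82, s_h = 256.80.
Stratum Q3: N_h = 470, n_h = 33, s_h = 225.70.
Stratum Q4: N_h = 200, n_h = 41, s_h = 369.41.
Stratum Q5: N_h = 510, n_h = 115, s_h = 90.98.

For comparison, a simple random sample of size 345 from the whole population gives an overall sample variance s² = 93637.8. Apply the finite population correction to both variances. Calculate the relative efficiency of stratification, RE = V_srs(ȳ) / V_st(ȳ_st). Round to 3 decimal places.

RE ≈ 1.614

V̂(ȳ_st) = Σ W_h² (1 − n_h/N_h) s_h²/n_h, with W_h = N_h/N and N = 2100:
  stratum Q1: (410/2100)²·(1 − 74/410)·61.25²/74 = 1.58367
  stratum Q2: (510/2100)²·(1 − 82/510)·256.80²/82 = 39.8063
  stratum Q3: (470/2100)²·(1 − 33/470)·225.70²/33 = 71.8935
  stratum Q4: (200/2100)²·(1 − 41/200)·369.41²/41 = 24.0006
  stratum Q5: (510/2100)²·(1 − 115/510)·90.98²/115 = 3.28793
V_st = 140.572
V_srs = (1 − 345/2100)·93637.8/345 = 226.824
Relative efficiency = V_srs / V_st = 226.824/140.572 = 1.6136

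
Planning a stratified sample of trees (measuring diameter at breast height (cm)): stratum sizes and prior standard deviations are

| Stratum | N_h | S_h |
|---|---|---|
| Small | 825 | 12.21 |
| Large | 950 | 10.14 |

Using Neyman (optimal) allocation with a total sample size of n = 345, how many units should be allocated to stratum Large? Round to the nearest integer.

Neyman allocation: n_h = n · N_h S_h / Σ N_i S_i, with n = 345.
  stratum Small: N_h·S_h = 825·12.21 = 10073.25
  stratum Large: N_h·S_h = 950·10.14 = 9633.00
Σ N_h S_h = 19706.25
n for stratum Large = 345·9633.00/19706.25 = 168.646 → 169

169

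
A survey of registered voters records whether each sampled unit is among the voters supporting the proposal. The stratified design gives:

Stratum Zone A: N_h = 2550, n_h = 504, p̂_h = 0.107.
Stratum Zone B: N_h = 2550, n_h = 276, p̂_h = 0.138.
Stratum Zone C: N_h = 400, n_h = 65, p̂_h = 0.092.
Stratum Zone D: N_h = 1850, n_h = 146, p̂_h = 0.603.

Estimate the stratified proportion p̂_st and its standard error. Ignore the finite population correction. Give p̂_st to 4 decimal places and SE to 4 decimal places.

N = 7350; stratum weights W_h = N_h/N.
p̂_st = Σ W_h p̂_h = (2550·0.107 + 2550·0.138 + 400·0.092 + 1850·0.603)/7350 = 0.24178
V̂(p̂_st) = Σ W_h² p̂_h(1−p̂_h)/(n_h−1):
  stratum Zone A: (2550/7350)²·0.107·0.893/503 = 2.28651e-05
  stratum Zone B: (2550/7350)²·0.138·0.862/275 = 5.20666e-05
  stratum Zone C: (400/7350)²·0.092·0.908/64 = 3.8658e-06
  stratum Zone D: (1850/7350)²·0.603·0.397/145 = 0.000104594
V̂(p̂_st) = 0.000183392; SE = √V̂ = 0.0135422

p̂_st ≈ 0.2418, SE ≈ 0.0135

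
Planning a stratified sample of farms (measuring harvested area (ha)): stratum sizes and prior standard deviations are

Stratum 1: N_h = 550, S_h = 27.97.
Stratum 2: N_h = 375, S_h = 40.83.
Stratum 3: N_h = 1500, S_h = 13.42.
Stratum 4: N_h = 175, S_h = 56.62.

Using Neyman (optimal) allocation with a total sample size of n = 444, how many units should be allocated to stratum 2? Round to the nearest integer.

Neyman allocation: n_h = n · N_h S_h / Σ N_i S_i, with n = 444.
  stratum 1: N_h·S_h = 550·27.97 = 15383.50
  stratum 2: N_h·S_h = 375·40.83 = 15311.25
  stratum 3: N_h·S_h = 1500·13.42 = 20130.00
  stratum 4: N_h·S_h = 175·56.62 = 9908.50
Σ N_h S_h = 60733.25
n for stratum 2 = 444·15311.25/60733.25 = 111.935 → 112

112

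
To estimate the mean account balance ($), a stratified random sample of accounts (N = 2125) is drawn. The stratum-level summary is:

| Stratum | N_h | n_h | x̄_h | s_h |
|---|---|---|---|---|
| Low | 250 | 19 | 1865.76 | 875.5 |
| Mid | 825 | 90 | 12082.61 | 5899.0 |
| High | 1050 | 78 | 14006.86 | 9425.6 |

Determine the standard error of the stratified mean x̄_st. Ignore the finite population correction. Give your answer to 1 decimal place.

V̂(x̄_st) = Σ W_h² s_h²/n_h, with W_h = N_h/N and N = 2125:
  stratum Low: (250/2125)²·875.5²/19 = 558.368
  stratum Mid: (825/2125)²·5899.0²/90 = 58278
  stratum High: (1050/2125)²·9425.6²/78 = 278089
V̂(x̄_st) = 336926
SE(x̄_st) = √336926 = 580.453

SE(x̄_st) ≈ 580.5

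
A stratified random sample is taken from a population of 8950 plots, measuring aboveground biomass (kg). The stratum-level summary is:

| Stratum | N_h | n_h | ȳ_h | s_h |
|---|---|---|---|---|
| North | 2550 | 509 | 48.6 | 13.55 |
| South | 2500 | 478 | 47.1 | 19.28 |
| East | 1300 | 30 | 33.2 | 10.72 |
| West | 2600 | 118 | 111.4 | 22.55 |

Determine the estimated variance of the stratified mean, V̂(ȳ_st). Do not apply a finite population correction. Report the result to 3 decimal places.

V̂(ȳ_st) ≈ 0.534

V̂(ȳ_st) = Σ W_h² s_h²/n_h, with W_h = N_h/N and N = 8950:
  stratum North: (2550/8950)²·13.55²/509 = 0.0292816
  stratum South: (2500/8950)²·19.28²/478 = 0.0606764
  stratum East: (1300/8950)²·10.72²/30 = 0.0808182
  stratum West: (2600/8950)²·22.55²/118 = 0.363674
V̂(ȳ_st) = 0.53445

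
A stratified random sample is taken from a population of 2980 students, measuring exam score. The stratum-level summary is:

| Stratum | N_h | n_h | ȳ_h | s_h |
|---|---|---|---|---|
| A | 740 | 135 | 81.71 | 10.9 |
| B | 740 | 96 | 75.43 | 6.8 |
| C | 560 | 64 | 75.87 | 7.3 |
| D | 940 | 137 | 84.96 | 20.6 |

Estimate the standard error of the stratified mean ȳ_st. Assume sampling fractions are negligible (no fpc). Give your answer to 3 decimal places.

V̂(ȳ_st) = Σ W_h² s_h²/n_h, with W_h = N_h/N and N = 2980:
  stratum A: (740/2980)²·10.9²/135 = 0.0542688
  stratum B: (740/2980)²·6.8²/96 = 0.0297014
  stratum C: (560/2980)²·7.3²/64 = 0.0294042
  stratum D: (940/2980)²·20.6²/137 = 0.308203
V̂(ȳ_st) = 0.421578
SE(ȳ_st) = √0.421578 = 0.64929

SE(ȳ_st) ≈ 0.649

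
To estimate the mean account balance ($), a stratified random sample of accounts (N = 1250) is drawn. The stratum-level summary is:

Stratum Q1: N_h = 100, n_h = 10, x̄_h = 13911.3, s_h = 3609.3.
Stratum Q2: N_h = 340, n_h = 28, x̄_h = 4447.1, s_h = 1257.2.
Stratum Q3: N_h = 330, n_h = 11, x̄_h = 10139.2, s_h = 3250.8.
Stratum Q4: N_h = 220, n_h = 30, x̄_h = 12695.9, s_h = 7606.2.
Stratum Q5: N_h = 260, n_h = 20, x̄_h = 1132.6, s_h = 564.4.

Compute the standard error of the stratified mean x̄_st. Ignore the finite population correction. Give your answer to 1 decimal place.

SE(x̄_st) ≈ 374.0

V̂(x̄_st) = Σ W_h² s_h²/n_h, with W_h = N_h/N and N = 1250:
  stratum Q1: (100/1250)²·3609.3²/10 = 8337.31
  stratum Q2: (340/1250)²·1257.2²/28 = 4176.27
  stratum Q3: (330/1250)²·3250.8²/11 = 66957
  stratum Q4: (220/1250)²·7606.2²/30 = 59736.5
  stratum Q5: (260/1250)²·564.4²/20 = 689.082
V̂(x̄_st) = 139896
SE(x̄_st) = √139896 = 374.027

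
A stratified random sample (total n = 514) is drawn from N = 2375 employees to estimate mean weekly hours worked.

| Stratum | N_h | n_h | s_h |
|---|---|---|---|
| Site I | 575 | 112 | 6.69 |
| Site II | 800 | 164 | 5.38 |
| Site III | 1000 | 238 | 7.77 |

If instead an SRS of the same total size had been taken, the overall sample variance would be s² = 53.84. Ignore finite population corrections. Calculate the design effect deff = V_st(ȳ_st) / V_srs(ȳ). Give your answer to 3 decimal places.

V̂(ȳ_st) = Σ W_h² s_h²/n_h, with W_h = N_h/N and N = 2375:
  stratum Site I: (575/2375)²·6.69²/112 = 0.023423
  stratum Site II: (800/2375)²·5.38²/164 = 0.020025
  stratum Site III: (1000/2375)²·7.77²/238 = 0.0449715
V_st = 0.0884196
V_srs = s²/n = 53.84/514 = 0.104747
deff = V_st / V_srs = 0.0884196/0.104747 = 0.8441

deff ≈ 0.844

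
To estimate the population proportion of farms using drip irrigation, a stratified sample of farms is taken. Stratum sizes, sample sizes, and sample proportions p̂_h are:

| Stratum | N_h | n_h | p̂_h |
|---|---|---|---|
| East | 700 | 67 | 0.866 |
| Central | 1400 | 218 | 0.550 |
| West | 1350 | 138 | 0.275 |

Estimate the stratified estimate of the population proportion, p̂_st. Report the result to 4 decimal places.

N = 3450; stratum weights W_h = N_h/N.
p̂_st = Σ W_h p̂_h = (700·0.866 + 1400·0.550 + 1350·0.275)/3450 = 0.50651

p̂_st ≈ 0.5065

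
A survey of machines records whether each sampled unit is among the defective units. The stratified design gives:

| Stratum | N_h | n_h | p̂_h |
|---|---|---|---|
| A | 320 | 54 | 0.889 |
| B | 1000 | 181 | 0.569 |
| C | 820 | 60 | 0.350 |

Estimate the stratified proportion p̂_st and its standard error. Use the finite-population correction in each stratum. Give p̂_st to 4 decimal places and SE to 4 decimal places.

N = 2140; stratum weights W_h = N_h/N.
p̂_st = Σ W_h p̂_h = (320·0.889 + 1000·0.569 + 820·0.350)/2140 = 0.53293
V̂(p̂_st) = Σ W_h² (1 − n_h/N_h) p̂_h(1−p̂_h)/(n_h−1):
  stratum A: (320/2140)²·(1 − 54/320)·0.889·0.111/53 = 3.46061e-05
  stratum B: (1000/2140)²·(1 − 181/1000)·0.569·0.431/180 = 0.000243654
  stratum C: (820/2140)²·(1 − 60/820)·0.350·0.650/59 = 0.000524722
V̂(p̂_st) = 0.000802982; SE = √V̂ = 0.0283369

p̂_st ≈ 0.5329, SE ≈ 0.0283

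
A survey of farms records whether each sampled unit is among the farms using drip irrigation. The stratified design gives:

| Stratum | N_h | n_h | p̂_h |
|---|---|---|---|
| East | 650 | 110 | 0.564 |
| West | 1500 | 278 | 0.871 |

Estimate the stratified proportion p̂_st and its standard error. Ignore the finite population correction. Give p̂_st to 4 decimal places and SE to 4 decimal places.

N = 2150; stratum weights W_h = N_h/N.
p̂_st = Σ W_h p̂_h = (650·0.564 + 1500·0.871)/2150 = 0.77819
V̂(p̂_st) = Σ W_h² p̂_h(1−p̂_h)/(n_h−1):
  stratum East: (650/2150)²·0.564·0.436/109 = 0.0002062
  stratum West: (1500/2150)²·0.871·0.129/277 = 0.000197439
V̂(p̂_st) = 0.000403639; SE = √V̂ = 0.0200908

p̂_st ≈ 0.7782, SE ≈ 0.0201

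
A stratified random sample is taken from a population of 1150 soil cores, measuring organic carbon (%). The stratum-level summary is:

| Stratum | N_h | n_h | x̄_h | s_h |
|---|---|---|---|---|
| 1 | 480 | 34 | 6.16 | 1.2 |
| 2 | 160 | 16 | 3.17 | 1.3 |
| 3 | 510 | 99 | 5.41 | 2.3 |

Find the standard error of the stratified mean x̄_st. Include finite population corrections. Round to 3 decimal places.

V̂(x̄_st) = Σ W_h² (1 − n_h/N_h) s_h²/n_h, with W_h = N_h/N and N = 1150:
  stratum 1: (480/1150)²·(1 − 34/480)·1.2²/34 = 0.00685589
  stratum 2: (160/1150)²·(1 − 16/160)·1.3²/16 = 0.00184015
  stratum 3: (510/1150)²·(1 − 99/510)·2.3²/99 = 0.00846909
V̂(x̄_st) = 0.0171651
SE(x̄_st) = √0.0171651 = 0.131016

SE(x̄_st) ≈ 0.131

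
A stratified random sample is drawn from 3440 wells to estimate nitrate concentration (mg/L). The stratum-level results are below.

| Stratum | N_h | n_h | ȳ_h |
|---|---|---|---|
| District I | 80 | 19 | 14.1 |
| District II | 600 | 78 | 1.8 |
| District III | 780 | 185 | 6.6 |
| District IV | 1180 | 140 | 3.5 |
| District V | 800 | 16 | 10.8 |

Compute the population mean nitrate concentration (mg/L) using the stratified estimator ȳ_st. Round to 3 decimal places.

N = Σ N_h = 3440. Stratum weights W_h = N_h/N.
ȳ_st = (80·14.1 + 600·1.8 + 780·6.6 + 1180·3.5 + 800·10.8) / 3440 = 5.85058

ȳ_st ≈ 5.851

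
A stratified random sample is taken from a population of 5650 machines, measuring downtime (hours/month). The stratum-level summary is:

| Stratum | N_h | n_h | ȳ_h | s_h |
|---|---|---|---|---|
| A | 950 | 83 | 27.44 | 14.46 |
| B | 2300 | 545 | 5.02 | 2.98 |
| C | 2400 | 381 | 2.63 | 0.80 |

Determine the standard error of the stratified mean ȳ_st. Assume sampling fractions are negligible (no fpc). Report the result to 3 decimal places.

SE(ȳ_st) ≈ 0.272

V̂(ȳ_st) = Σ W_h² s_h²/n_h, with W_h = N_h/N and N = 5650:
  stratum A: (950/5650)²·14.46²/83 = 0.0712211
  stratum B: (2300/5650)²·2.98²/545 = 0.00270019
  stratum C: (2400/5650)²·0.80²/381 = 0.000303096
V̂(ȳ_st) = 0.0742244
SE(ȳ_st) = √0.0742244 = 0.272442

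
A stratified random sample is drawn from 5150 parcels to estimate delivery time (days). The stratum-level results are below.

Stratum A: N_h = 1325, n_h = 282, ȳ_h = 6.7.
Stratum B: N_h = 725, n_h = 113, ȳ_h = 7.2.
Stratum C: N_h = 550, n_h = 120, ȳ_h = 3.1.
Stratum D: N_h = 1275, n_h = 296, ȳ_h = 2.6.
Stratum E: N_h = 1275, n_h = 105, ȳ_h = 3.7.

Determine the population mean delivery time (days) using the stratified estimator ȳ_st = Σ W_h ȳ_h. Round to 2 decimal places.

N = Σ N_h = 5150. Stratum weights W_h = N_h/N.
ȳ_st = (1325·6.7 + 725·7.2 + 550·3.1 + 1275·2.6 + 1275·3.7) / 5150 = 4.6282

ȳ_st ≈ 4.63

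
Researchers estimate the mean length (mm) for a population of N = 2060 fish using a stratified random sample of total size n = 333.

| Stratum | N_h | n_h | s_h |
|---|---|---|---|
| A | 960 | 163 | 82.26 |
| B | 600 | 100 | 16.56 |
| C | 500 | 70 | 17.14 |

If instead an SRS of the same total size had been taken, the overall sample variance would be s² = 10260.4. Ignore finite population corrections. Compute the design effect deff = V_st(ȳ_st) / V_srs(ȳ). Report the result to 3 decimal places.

V̂(ȳ_st) = Σ W_h² s_h²/n_h, with W_h = N_h/N and N = 2060:
  stratum A: (960/2060)²·82.26²/163 = 9.01567
  stratum B: (600/2060)²·16.56²/100 = 0.232642
  stratum C: (500/2060)²·17.14²/70 = 0.247246
V_st = 9.49555
V_srs = s²/n = 10260.4/333 = 30.812
deff = V_st / V_srs = 9.49555/30.812 = 0.3082

deff ≈ 0.308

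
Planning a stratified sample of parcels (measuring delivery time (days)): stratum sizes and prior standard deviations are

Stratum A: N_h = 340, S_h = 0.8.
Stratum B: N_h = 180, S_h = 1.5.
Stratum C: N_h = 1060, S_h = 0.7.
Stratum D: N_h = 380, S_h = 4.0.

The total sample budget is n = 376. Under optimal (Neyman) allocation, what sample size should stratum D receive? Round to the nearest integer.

Neyman allocation: n_h = n · N_h S_h / Σ N_i S_i, with n = 376.
  stratum A: N_h·S_h = 340·0.8 = 272.00
  stratum B: N_h·S_h = 180·1.5 = 270.00
  stratum C: N_h·S_h = 1060·0.7 = 742.00
  stratum D: N_h·S_h = 380·4.0 = 1520.00
Σ N_h S_h = 2804.00
n for stratum D = 376·1520.00/2804.00 = 203.823 → 204

204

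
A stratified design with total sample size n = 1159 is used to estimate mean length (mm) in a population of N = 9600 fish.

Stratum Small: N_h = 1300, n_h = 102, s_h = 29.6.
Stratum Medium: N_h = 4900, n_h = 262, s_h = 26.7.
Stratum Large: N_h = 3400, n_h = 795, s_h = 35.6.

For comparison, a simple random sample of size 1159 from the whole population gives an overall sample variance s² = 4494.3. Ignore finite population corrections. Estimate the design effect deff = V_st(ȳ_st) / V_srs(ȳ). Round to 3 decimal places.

deff ≈ 0.275

V̂(ȳ_st) = Σ W_h² s_h²/n_h, with W_h = N_h/N and N = 9600:
  stratum Small: (1300/9600)²·29.6²/102 = 0.157517
  stratum Medium: (4900/9600)²·26.7²/262 = 0.708877
  stratum Large: (3400/9600)²·35.6²/795 = 0.199962
V_st = 1.06636
V_srs = s²/n = 4494.3/1159 = 3.87774
deff = V_st / V_srs = 1.06636/3.87774 = 0.2750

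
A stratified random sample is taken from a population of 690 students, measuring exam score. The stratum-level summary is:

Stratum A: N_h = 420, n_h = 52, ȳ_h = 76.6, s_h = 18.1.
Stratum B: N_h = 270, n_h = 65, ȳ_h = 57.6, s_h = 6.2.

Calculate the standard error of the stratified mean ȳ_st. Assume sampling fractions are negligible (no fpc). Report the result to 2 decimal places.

V̂(ȳ_st) = Σ W_h² s_h²/n_h, with W_h = N_h/N and N = 690:
  stratum A: (420/690)²·18.1²/52 = 2.33429
  stratum B: (270/690)²·6.2²/65 = 0.0905523
V̂(ȳ_st) = 2.42484
SE(ȳ_st) = √2.42484 = 1.55719

SE(ȳ_st) ≈ 1.56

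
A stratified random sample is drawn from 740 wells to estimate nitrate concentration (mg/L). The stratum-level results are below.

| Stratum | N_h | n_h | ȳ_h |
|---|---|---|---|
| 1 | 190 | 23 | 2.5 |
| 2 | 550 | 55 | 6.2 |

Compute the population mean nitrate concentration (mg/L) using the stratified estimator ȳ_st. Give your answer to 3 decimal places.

ȳ_st ≈ 5.250

N = Σ N_h = 740. Stratum weights W_h = N_h/N.
ȳ_st = (190·2.5 + 550·6.2) / 740 = 5.25000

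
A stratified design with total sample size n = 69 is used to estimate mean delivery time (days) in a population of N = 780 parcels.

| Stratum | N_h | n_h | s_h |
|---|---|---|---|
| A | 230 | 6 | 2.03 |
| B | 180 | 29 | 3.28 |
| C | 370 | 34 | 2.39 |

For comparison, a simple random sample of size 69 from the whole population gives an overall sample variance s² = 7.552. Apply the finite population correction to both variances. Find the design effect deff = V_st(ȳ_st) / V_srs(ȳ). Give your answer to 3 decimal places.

deff ≈ 1.093

V̂(ȳ_st) = Σ W_h² (1 − n_h/N_h) s_h²/n_h, with W_h = N_h/N and N = 780:
  stratum A: (230/780)²·(1 − 6/230)·2.03²/6 = 0.0581604
  stratum B: (180/780)²·(1 − 29/180)·3.28²/29 = 0.0165733
  stratum C: (370/780)²·(1 − 34/370)·2.39²/34 = 0.0343296
V_st = 0.109063
V_srs = (1 − 69/780)·7.552/69 = 0.0997672
deff = V_st / V_srs = 0.109063/0.0997672 = 1.0932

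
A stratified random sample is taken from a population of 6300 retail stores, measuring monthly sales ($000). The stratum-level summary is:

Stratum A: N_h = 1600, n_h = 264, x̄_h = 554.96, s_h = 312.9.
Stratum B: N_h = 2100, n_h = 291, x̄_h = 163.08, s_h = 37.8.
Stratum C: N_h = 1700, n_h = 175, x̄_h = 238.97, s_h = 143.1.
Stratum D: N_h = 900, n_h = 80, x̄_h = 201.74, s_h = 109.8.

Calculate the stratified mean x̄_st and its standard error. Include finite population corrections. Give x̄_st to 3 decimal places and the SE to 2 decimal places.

x̄_st ≈ 288.606, SE ≈ 5.56

x̄_st = Σ W_h x̄_h = (1600·554.96 + 2100·163.08 + 1700·238.97 + 900·201.74)/6300 = 288.60619
V̂(x̄_st) = Σ W_h² (1 − n_h/N_h) s_h²/n_h, with W_h = N_h/N and N = 6300:
  stratum A: (1600/6300)²·(1 − 264/1600)·312.9²/264 = 19.9734
  stratum B: (2100/6300)²·(1 − 291/2100)·37.8²/291 = 0.469967
  stratum C: (1700/6300)²·(1 − 175/1700)·143.1²/175 = 7.64326
  stratum D: (900/6300)²·(1 − 80/900)·109.8²/80 = 2.80214
V̂(x̄_st) = 30.8888
SE(x̄_st) = √30.8888 = 5.55777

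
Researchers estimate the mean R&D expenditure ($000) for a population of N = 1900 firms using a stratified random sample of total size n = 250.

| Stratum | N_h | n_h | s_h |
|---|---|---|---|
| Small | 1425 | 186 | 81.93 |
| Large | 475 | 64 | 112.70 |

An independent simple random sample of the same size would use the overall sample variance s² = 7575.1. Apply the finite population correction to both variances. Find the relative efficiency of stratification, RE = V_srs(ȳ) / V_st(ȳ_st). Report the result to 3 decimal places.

V̂(ȳ_st) = Σ W_h² (1 − n_h/N_h) s_h²/n_h, with W_h = N_h/N and N = 1900:
  stratum Small: (1425/1900)²·(1 − 186/1425)·81.93²/186 = 17.6503
  stratum Large: (475/1900)²·(1 − 64/475)·112.70²/64 = 10.7324
V_st = 28.3827
V_srs = (1 − 250/1900)·7575.1/250 = 26.3135
Relative efficiency = V_srs / V_st = 26.3135/28.3827 = 0.9271

RE ≈ 0.927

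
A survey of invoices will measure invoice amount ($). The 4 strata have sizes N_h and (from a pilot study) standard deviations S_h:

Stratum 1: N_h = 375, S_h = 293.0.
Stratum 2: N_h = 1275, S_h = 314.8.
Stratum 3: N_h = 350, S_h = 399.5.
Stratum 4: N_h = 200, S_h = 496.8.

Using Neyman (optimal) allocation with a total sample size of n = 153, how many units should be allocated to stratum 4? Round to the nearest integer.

Neyman allocation: n_h = n · N_h S_h / Σ N_i S_i, with n = 153.
  stratum 1: N_h·S_h = 375·293.0 = 109875.00
  stratum 2: N_h·S_h = 1275·314.8 = 401370.00
  stratum 3: N_h·S_h = 350·399.5 = 139825.00
  stratum 4: N_h·S_h = 200·496.8 = 99360.00
Σ N_h S_h = 750430.00
n for stratum 4 = 153·99360.00/750430.00 = 20.258 → 20

20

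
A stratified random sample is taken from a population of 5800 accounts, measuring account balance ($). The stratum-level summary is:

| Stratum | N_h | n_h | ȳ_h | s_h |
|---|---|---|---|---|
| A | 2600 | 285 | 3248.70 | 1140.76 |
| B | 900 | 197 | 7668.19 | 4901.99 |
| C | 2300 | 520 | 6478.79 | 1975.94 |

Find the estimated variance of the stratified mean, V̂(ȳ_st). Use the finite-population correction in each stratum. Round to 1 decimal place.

V̂(ȳ_st) = Σ W_h² (1 − n_h/N_h) s_h²/n_h, with W_h = N_h/N and N = 5800:
  stratum A: (2600/5800)²·(1 − 285/2600)·1140.76²/285 = 816.981
  stratum B: (900/5800)²·(1 − 197/900)·4901.99²/197 = 2294.14
  stratum C: (2300/5800)²·(1 − 520/2300)·1975.94²/520 = 913.768
V̂(ȳ_st) = 4024.89

V̂(ȳ_st) ≈ 4024.9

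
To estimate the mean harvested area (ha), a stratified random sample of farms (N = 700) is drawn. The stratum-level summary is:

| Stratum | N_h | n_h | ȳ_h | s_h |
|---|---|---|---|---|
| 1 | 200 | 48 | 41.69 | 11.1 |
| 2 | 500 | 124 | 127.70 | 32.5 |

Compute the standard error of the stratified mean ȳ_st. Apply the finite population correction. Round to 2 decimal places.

V̂(ȳ_st) = Σ W_h² (1 − n_h/N_h) s_h²/n_h, with W_h = N_h/N and N = 700:
  stratum 1: (200/700)²·(1 − 48/200)·11.1²/48 = 0.159251
  stratum 2: (500/700)²·(1 − 124/500)·32.5²/124 = 3.26819
V̂(ȳ_st) = 3.42744
SE(ȳ_st) = √3.42744 = 1.85133

SE(ȳ_st) ≈ 1.85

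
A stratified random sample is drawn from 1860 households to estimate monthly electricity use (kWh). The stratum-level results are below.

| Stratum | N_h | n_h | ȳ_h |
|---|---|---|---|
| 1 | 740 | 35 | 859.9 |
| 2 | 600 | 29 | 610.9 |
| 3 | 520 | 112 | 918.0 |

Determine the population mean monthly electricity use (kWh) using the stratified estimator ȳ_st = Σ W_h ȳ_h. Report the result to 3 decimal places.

N = Σ N_h = 1860. Stratum weights W_h = N_h/N.
ȳ_st = (740·859.9 + 600·610.9 + 520·918.0) / 1860 = 795.82043

ȳ_st ≈ 795.820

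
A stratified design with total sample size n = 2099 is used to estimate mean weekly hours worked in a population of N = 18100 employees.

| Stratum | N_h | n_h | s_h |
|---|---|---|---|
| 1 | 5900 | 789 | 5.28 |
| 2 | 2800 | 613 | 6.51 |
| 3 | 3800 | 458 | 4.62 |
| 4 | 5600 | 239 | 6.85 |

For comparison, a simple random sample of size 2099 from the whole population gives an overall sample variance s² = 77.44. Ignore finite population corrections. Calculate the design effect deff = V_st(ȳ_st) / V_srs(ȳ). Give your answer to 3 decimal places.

V̂(ȳ_st) = Σ W_h² s_h²/n_h, with W_h = N_h/N and N = 18100:
  stratum 1: (5900/18100)²·5.28²/789 = 0.00375438
  stratum 2: (2800/18100)²·6.51²/613 = 0.00165448
  stratum 3: (3800/18100)²·4.62²/458 = 0.00205413
  stratum 4: (5600/18100)²·6.85²/239 = 0.0187933
V_st = 0.0262562
V_srs = s²/n = 77.44/2099 = 0.0368938
deff = V_st / V_srs = 0.0262562/0.0368938 = 0.7117

deff ≈ 0.712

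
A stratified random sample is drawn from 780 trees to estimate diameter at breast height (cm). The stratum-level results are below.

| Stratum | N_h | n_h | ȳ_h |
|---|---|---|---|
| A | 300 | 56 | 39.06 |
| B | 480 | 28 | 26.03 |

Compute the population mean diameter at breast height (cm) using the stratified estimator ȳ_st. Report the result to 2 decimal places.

N = Σ N_h = 780. Stratum weights W_h = N_h/N.
ȳ_st = (300·39.06 + 480·26.03) / 780 = 31.0415

ȳ_st ≈ 31.04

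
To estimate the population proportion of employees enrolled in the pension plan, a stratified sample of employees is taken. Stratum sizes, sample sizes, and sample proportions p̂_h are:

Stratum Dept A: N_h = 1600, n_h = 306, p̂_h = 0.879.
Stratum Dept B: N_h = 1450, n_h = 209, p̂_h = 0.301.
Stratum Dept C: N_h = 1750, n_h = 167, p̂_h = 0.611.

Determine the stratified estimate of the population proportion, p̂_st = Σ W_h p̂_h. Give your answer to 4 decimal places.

N = 4800; stratum weights W_h = N_h/N.
p̂_st = Σ W_h p̂_h = (1600·0.879 + 1450·0.301 + 1750·0.611)/4800 = 0.60669

p̂_st ≈ 0.6067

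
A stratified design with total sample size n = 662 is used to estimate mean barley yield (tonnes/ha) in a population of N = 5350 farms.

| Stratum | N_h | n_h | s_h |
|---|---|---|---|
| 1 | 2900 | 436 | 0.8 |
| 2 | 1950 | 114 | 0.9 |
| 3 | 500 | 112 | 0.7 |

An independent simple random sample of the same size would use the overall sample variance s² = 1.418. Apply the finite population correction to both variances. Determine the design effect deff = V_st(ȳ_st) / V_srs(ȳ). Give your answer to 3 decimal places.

V̂(ȳ_st) = Σ W_h² (1 − n_h/N_h) s_h²/n_h, with W_h = N_h/N and N = 5350:
  stratum 1: (2900/5350)²·(1 − 436/2900)·0.8²/436 = 0.000366458
  stratum 2: (1950/5350)²·(1 − 114/1950)·0.9²/114 = 0.000888751
  stratum 3: (500/5350)²·(1 − 112/500)·0.7²/112 = 2.96532e-05
V_st = 0.00128486
V_srs = (1 − 662/5350)·1.418/662 = 0.00187695
deff = V_st / V_srs = 0.00128486/0.00187695 = 0.6845

deff ≈ 0.685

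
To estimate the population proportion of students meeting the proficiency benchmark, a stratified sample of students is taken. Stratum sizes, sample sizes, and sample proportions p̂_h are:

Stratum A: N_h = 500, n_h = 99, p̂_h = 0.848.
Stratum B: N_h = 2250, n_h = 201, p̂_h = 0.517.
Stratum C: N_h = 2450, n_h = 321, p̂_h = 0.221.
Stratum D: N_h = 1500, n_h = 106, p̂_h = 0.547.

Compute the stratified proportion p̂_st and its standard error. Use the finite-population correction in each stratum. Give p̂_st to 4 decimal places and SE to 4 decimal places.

p̂_st ≈ 0.4402, SE ≈ 0.0175

N = 6700; stratum weights W_h = N_h/N.
p̂_st = Σ W_h p̂_h = (500·0.848 + 2250·0.517 + 2450·0.221 + 1500·0.547)/6700 = 0.44018
V̂(p̂_st) = Σ W_h² (1 − n_h/N_h) p̂_h(1−p̂_h)/(n_h−1):
  stratum A: (500/6700)²·(1 − 99/500)·0.848·0.152/98 = 5.8746e-06
  stratum B: (2250/6700)²·(1 − 201/2250)·0.517·0.483/200 = 0.000128228
  stratum C: (2450/6700)²·(1 − 321/2450)·0.221·0.779/320 = 6.25132e-05
  stratum D: (1500/6700)²·(1 − 106/1500)·0.547·0.453/105 = 0.000109926
V̂(p̂_st) = 0.000306542; SE = √V̂ = 0.0175083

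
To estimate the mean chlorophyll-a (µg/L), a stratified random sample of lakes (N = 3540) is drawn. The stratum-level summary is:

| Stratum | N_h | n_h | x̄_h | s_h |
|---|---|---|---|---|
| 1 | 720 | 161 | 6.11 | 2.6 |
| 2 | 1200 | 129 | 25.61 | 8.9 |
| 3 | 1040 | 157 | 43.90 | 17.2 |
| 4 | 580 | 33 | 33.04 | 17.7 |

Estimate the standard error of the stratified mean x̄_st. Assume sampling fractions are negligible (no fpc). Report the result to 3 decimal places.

V̂(x̄_st) = Σ W_h² s_h²/n_h, with W_h = N_h/N and N = 3540:
  stratum 1: (720/3540)²·2.6²/161 = 0.00173692
  stratum 2: (1200/3540)²·8.9²/129 = 0.070558
  stratum 3: (1040/3540)²·17.2²/157 = 0.162636
  stratum 4: (580/3540)²·17.7²/33 = 0.254848
V̂(x̄_st) = 0.48978
SE(x̄_st) = √0.48978 = 0.699843

SE(x̄_st) ≈ 0.700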